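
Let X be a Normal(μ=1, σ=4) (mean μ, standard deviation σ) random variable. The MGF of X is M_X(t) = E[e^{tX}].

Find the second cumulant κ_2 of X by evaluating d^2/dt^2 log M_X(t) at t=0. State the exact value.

κ_2 = d^2K/dt^2 |_{t=0} = 16

M_X(t) = e^(8*t^2 + t)
K_X(t) = log M_X(t) = 8*t^2 + t
dK/dt = 16*t + 1
d^2K/dt^2 = 16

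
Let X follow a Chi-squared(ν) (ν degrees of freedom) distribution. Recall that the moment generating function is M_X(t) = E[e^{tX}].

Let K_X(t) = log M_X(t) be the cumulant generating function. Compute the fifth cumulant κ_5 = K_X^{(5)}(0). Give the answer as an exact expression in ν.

κ_5 = D^5[K](0) = 384*ν

M_X(t) = (1 - 2*t)^(-ν/2)
K_X(t) = log M_X(t) = -ν*log(1 - 2*t)/2
D^5[K](t) = -384*ν/(32*t^5 - 80*t^4 + 80*t^3 - 40*t^2 + 10*t - 1)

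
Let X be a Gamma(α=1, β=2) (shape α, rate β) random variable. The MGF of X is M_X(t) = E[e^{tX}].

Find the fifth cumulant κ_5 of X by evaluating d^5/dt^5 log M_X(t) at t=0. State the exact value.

M_X(t) = 2/(2 - t)
K_X(t) = log M_X(t) = -log(2 - t) + log(2)
K^(5)(t) = -24/(t^5 - 10*t^4 + 40*t^3 - 80*t^2 + 80*t - 32)

κ_5 = K^(5)(0) = 3/4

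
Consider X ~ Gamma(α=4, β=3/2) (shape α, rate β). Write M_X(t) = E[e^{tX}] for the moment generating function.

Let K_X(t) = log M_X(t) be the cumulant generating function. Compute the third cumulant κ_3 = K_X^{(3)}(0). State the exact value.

κ_3 = K^(3)(0) = 64/27

M_X(t) = 81/(16*(3/2 - t)^4)
K_X(t) = log M_X(t) = -4*log(3/2 - t) - 4*log(2) + 4*log(3)
K^(3)(t) = -64/(8*t^3 - 36*t^2 + 54*t - 27)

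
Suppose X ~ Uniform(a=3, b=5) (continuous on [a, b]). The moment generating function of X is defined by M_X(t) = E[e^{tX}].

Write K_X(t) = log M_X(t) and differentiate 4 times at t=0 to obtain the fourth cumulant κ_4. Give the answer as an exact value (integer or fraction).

M_X(t) = (e^(5*t) - e^(3*t))/(2*t)
K_X(t) = log M_X(t) = -log(t) + log(e^(5*t) - e^(3*t)) - log(2)
dK/dt = (5*t*e^(2*t) - 3*t - e^(2*t) + 1)/(t*e^(2*t) - t)
d^2K/dt^2 = (-4*t^2*e^(2*t) + e^(4*t) - 2*e^(2*t) + 1)/(t^2*e^(4*t) - 2*t^2*e^(2*t) + t^2)
d^3K/dt^3 = (8*t^3*e^(4*t) + 8*t^3*e^(2*t) - 2*e^(6*t) + 6*e^(4*t) - 6*e^(2*t) + 2)/(t^3*e^(6*t) - 3*t^3*e^(4*t) + 3*t^3*e^(2*t) - t^3)

κ_4 = d^4K/dt^4 |_{t=0} = -2/15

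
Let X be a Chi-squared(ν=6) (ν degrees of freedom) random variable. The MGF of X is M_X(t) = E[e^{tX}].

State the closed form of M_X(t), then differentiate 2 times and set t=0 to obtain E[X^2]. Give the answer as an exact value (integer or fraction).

E[X^2] = D^2[M](0) = 48

M_X(t) = (1 - 2*t)^(-3)
D^2[M](t) = -48/(32*t^5 - 80*t^4 + 80*t^3 - 40*t^2 + 10*t - 1)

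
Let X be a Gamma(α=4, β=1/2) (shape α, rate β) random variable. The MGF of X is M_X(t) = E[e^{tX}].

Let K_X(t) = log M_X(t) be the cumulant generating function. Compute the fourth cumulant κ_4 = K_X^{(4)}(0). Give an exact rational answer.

M_X(t) = 1/(16*(1/2 - t)^4)
K_X(t) = log M_X(t) = -4*log(1/2 - t) - 4*log(2)
K^(4)(t) = 384/(16*t^4 - 32*t^3 + 24*t^2 - 8*t + 1)

κ_4 = K^(4)(0) = 384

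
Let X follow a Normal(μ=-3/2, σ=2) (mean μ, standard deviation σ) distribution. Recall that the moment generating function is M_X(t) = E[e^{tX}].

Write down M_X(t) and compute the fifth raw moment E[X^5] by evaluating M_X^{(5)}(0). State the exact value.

M_X(t) = e^(2*t^2 - 3*t/2)
M′(t) = 4*t*e^(-3*t/2)*e^(2*t^2) - 3*e^(-3*t/2)*e^(2*t^2)/2
M′′(t) = (64*t^2*e^(2*t^2) - 48*t*e^(2*t^2) + 25*e^(2*t^2))*e^(-3*t/2)/4
M′′′(t) = (512*t^3*e^(2*t^2) - 576*t^2*e^(2*t^2) + 600*t*e^(2*t^2) - 171*e^(2*t^2))*e^(-3*t/2)/8
M′′′′(t) = (4096*t^4*e^(2*t^2) - 6144*t^3*e^(2*t^2) + 9600*t^2*e^(2*t^2) - 5472*t*e^(2*t^2) + 1713*e^(2*t^2))*e^(-3*t/2)/16
M′′′′′(t) = (32768*t^5*e^(2*t^2) - 61440*t^4*e^(2*t^2) + 128000*t^3*e^(2*t^2) - 109440*t^2*e^(2*t^2) + 68520*t*e^(2*t^2) - 16083*e^(2*t^2))*e^(-3*t/2)/32

E[X^5] = M′′′′′(0) = -16083/32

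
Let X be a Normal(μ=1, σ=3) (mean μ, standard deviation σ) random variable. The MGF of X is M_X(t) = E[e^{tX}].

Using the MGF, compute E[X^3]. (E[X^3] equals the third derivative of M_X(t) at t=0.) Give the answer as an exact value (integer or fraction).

M_X(t) = e^(9*t^2/2 + t)
M^(3)(t) = 729*t^3*e^(t)*e^(9*t^2/2) + 243*t^2*e^(t)*e^(9*t^2/2) + 270*t*e^(t)*e^(9*t^2/2) + 28*e^(t)*e^(9*t^2/2)

E[X^3] = M^(3)(0) = 28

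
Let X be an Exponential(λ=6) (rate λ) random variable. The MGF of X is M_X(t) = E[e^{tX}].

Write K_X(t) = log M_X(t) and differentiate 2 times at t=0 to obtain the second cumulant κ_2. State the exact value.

M_X(t) = 6/(6 - t)
K_X(t) = log M_X(t) = -log(6 - t) + log(6)
K^(2)(t) = 1/(t^2 - 12*t + 36)

κ_2 = K^(2)(0) = 1/36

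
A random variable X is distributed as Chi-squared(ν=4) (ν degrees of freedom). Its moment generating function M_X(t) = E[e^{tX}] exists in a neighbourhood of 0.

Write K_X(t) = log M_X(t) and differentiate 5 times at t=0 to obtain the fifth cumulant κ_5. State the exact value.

M_X(t) = (1 - 2*t)^(-2)
K_X(t) = log M_X(t) = -2*log(1 - 2*t)
dK/dt = -4/(2*t - 1)
d^2K/dt^2 = 8/(4*t^2 - 4*t + 1)
d^3K/dt^3 = -32/(8*t^3 - 12*t^2 + 6*t - 1)
d^4K/dt^4 = 192/(16*t^4 - 32*t^3 + 24*t^2 - 8*t + 1)
d^5K/dt^5 = -1536/(32*t^5 - 80*t^4 + 80*t^3 - 40*t^2 + 10*t - 1)

κ_5 = d^5K/dt^5 |_{t=0} = 1536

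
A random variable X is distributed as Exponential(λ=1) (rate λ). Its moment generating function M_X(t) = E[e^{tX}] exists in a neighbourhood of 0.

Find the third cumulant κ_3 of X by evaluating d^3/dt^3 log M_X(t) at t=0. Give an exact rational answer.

M_X(t) = 1/(1 - t)
K_X(t) = log M_X(t) = -log(1 - t)
D^3[K](t) = -2/(t^3 - 3*t^2 + 3*t - 1)

κ_3 = D^3[K](0) = 2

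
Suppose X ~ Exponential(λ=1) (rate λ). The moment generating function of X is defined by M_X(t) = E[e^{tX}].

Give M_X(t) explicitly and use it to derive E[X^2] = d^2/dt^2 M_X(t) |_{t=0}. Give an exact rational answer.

M_X(t) = 1/(1 - t)
M^(2)(t) = -2/(t^3 - 3*t^2 + 3*t - 1)

E[X^2] = M^(2)(0) = 2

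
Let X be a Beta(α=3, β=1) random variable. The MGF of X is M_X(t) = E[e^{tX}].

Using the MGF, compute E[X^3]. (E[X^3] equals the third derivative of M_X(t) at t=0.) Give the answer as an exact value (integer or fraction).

M_X(t) = ₁F₁(3; 4; t)
dM/dt = 3*₁F₁(4; 5; t)/4
d^2M/dt^2 = 3*₁F₁(5; 6; t)/5
d^3M/dt^3 = ₁F₁(6; 7; t)/2

E[X^3] = d^3M/dt^3 |_{t=0} = 1/2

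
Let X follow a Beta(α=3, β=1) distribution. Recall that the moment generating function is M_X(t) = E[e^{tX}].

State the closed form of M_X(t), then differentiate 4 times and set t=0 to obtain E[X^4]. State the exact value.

E[X^4] = D^4[M](0) = 3/7

M_X(t) = ₁F₁(3; 4; t)
D^4[M](t) = 3*₁F₁(7; 8; t)/7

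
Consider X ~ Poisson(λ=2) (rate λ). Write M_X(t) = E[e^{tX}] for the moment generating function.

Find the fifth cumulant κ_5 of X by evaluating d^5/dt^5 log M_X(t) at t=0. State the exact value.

M_X(t) = e^(2*e^(t) - 2)
K_X(t) = log M_X(t) = 2*e^(t) - 2
D^5[K](t) = 2*e^(t)

κ_5 = D^5[K](0) = 2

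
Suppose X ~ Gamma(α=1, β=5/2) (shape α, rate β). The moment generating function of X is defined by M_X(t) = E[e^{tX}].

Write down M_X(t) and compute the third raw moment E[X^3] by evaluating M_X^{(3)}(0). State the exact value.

M_X(t) = 5/(2*(5/2 - t))
M^(3)(t) = 240/(16*t^4 - 160*t^3 + 600*t^2 - 1000*t + 625)

E[X^3] = M^(3)(0) = 48/125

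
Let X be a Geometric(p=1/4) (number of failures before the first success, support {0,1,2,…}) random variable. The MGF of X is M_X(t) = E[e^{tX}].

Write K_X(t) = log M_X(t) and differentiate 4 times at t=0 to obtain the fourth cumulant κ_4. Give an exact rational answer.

κ_4 = D^4[K](0) = 876

M_X(t) = 1/(4*(1 - 3*e^(t)/4))
K_X(t) = log M_X(t) = -log(1 - 3*e^(t)/4) - 2*log(2)
D^4[K](t) = (108*e^(3*t) + 576*e^(2*t) + 192*e^(t))/(81*e^(4*t) - 432*e^(3*t) + 864*e^(2*t) - 768*e^(t) + 256)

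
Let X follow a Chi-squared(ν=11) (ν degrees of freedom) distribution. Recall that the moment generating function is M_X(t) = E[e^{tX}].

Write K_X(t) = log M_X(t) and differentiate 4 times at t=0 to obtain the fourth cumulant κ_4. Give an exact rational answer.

M_X(t) = (1 - 2*t)^(-11/2)
K_X(t) = log M_X(t) = -11*log(1 - 2*t)/2
D^4[K](t) = 528/(16*t^4 - 32*t^3 + 24*t^2 - 8*t + 1)

κ_4 = D^4[K](0) = 528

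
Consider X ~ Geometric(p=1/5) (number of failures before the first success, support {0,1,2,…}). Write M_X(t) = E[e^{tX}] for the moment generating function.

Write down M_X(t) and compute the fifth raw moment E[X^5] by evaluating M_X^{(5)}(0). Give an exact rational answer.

E[X^5] = M′′′′′(0) = 194404

M_X(t) = 1/(5*(1 - 4*e^(t)/5))
M′(t) = 4*e^(t)/(16*e^(2*t) - 40*e^(t) + 25)
M′′(t) = (-16*e^(2*t) - 20*e^(t))/(64*e^(3*t) - 240*e^(2*t) + 300*e^(t) - 125)
M′′′(t) = (64*e^(3*t) + 320*e^(2*t) + 100*e^(t))/(256*e^(4*t) - 1280*e^(3*t) + 2400*e^(2*t) - 2000*e^(t) + 625)
M′′′′(t) = (-256*e^(4*t) - 3520*e^(3*t) - 4400*e^(2*t) - 500*e^(t))/(1024*e^(5*t) - 6400*e^(4*t) + 16000*e^(3*t) - 20000*e^(2*t) + 12500*e^(t) - 3125)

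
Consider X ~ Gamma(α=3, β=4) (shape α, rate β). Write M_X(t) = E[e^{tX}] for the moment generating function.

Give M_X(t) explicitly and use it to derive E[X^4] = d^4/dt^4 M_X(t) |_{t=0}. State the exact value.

M_X(t) = 64/(4 - t)^3
dM/dt = 192/(t^4 - 16*t^3 + 96*t^2 - 256*t + 256)
d^2M/dt^2 = -768/(t^5 - 20*t^4 + 160*t^3 - 640*t^2 + 1280*t - 1024)
d^3M/dt^3 = 3840/(t^6 - 24*t^5 + 240*t^4 - 1280*t^3 + 3840*t^2 - 6144*t + 4096)
d^4M/dt^4 = -23040/(t^7 - 28*t^6 + 336*t^5 - 2240*t^4 + 8960*t^3 - 21504*t^2 + 28672*t - 16384)

E[X^4] = d^4M/dt^4 |_{t=0} = 45/32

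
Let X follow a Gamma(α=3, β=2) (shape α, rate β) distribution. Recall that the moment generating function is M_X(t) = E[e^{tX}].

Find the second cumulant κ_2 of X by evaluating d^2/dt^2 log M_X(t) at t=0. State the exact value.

M_X(t) = 8/(2 - t)^3
K_X(t) = log M_X(t) = -3*log(2 - t) + 3*log(2)
dK/dt = -3/(t - 2)
d^2K/dt^2 = 3/(t^2 - 4*t + 4)

κ_2 = d^2K/dt^2 |_{t=0} = 3/4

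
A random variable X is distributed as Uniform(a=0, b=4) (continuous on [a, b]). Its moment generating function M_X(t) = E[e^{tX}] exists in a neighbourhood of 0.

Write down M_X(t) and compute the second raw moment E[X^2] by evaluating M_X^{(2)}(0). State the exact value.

M_X(t) = (e^(4*t) - 1)/(4*t)
M′(t) = (4*t*e^(4*t) - e^(4*t) + 1)/(4*t^2)
M′′(t) = (8*t^2*e^(4*t) - 4*t*e^(4*t) + e^(4*t) - 1)/(2*t^3)

E[X^2] = M′′(0) = 16/3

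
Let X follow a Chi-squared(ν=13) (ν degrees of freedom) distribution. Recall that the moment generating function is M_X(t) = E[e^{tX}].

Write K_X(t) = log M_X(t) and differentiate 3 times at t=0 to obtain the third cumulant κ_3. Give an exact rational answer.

M_X(t) = (1 - 2*t)^(-13/2)
K_X(t) = log M_X(t) = -13*log(1 - 2*t)/2
K^(3)(t) = -104/(8*t^3 - 12*t^2 + 6*t - 1)

κ_3 = K^(3)(0) = 104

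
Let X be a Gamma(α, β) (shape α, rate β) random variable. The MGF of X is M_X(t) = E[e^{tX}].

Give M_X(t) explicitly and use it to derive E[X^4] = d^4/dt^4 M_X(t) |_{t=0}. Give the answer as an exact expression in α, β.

E[X^4] = d^4M/dt^4 |_{t=0} = α*(α^3 + 6*α^2 + 11*α + 6)/β^4

M_X(t) = (β/(β - t))^α
dM/dt = -α*β^α*(1/(β - t))^α/(-β + t)
d^2M/dt^2 = (α^2*β^α*(1/(β - t))^α + α*β^α*(1/(β - t))^α)/(β^2 - 2*β*t + t^2)
d^3M/dt^3 = (-α^3*β^α*(1/(β - t))^α - 3*α^2*β^α*(1/(β - t))^α - 2*α*β^α*(1/(β - t))^α)/(-β^3 + 3*β^2*t - 3*β*t^2 + t^3)
d^4M/dt^4 = (α^4*β^α*(1/(β - t))^α + 6*α^3*β^α*(1/(β - t))^α + 11*α^2*β^α*(1/(β - t))^α + 6*α*β^α*(1/(β - t))^α)/(β^4 - 4*β^3*t + 6*β^2*t^2 - 4*β*t^3 + t^4)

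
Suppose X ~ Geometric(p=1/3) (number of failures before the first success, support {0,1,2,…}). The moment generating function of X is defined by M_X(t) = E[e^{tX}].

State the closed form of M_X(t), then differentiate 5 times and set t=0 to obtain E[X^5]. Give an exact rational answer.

E[X^5] = D^5[M](0) = 9002

M_X(t) = 1/(3*(1 - 2*e^(t)/3))
D^5[M](t) = (32*e^(5*t) + 1248*e^(4*t) + 4752*e^(3*t) + 2808*e^(2*t) + 162*e^(t))/(64*e^(6*t) - 576*e^(5*t) + 2160*e^(4*t) - 4320*e^(3*t) + 4860*e^(2*t) - 2916*e^(t) + 729)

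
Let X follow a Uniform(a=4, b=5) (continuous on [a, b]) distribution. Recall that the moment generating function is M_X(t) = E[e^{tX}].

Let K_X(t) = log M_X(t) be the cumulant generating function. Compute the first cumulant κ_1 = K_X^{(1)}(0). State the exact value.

M_X(t) = (e^(5*t) - e^(4*t))/t
K_X(t) = log M_X(t) = -log(t) + log(e^(5*t) - e^(4*t))
dK/dt = (5*t*e^(t) - 4*t - e^(t) + 1)/(t*e^(t) - t)

κ_1 = dK/dt |_{t=0} = 9/2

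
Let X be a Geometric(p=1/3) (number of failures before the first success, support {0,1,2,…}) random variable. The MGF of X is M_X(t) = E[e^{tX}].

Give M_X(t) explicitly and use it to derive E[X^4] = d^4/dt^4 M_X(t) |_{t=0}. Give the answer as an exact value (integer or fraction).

M_X(t) = 1/(3*(1 - 2*e^(t)/3))
M^(4)(t) = (-16*e^(4*t) - 264*e^(3*t) - 396*e^(2*t) - 54*e^(t))/(32*e^(5*t) - 240*e^(4*t) + 720*e^(3*t) - 1080*e^(2*t) + 810*e^(t) - 243)

E[X^4] = M^(4)(0) = 730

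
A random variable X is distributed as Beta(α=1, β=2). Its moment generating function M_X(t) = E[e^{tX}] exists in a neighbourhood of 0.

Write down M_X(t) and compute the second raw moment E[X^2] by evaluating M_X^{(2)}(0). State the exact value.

E[X^2] = d^2M/dt^2 |_{t=0} = 1/6

M_X(t) = ₁F₁(1; 3; t)
dM/dt = ₁F₁(2; 4; t)/3
d^2M/dt^2 = ₁F₁(3; 5; t)/6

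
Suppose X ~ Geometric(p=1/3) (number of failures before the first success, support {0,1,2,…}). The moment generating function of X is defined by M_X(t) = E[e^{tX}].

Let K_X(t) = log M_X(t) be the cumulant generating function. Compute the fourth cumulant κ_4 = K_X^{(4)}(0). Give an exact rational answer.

κ_4 = K′′′′(0) = 222

M_X(t) = 1/(3*(1 - 2*e^(t)/3))
K_X(t) = log M_X(t) = -log(1 - 2*e^(t)/3) - log(3)
K′(t) = -2*e^(t)/(2*e^(t) - 3)
K′′(t) = 6*e^(t)/(4*e^(2*t) - 12*e^(t) + 9)
K′′′(t) = (-12*e^(2*t) - 18*e^(t))/(8*e^(3*t) - 36*e^(2*t) + 54*e^(t) - 27)
K′′′′(t) = (24*e^(3*t) + 144*e^(2*t) + 54*e^(t))/(16*e^(4*t) - 96*e^(3*t) + 216*e^(2*t) - 216*e^(t) + 81)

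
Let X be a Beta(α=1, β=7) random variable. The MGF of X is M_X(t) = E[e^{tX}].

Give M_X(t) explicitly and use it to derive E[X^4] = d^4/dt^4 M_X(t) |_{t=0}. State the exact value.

E[X^4] = d^4M/dt^4 |_{t=0} = 1/330

M_X(t) = ₁F₁(1; 8; t)
dM/dt = ₁F₁(2; 9; t)/8
d^2M/dt^2 = ₁F₁(3; 10; t)/36
d^3M/dt^3 = ₁F₁(4; 11; t)/120
d^4M/dt^4 = ₁F₁(5; 12; t)/330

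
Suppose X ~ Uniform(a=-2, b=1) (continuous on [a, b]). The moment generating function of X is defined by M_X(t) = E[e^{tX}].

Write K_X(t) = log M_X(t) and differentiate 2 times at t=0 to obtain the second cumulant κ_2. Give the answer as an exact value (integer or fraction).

κ_2 = D^2[K](0) = 3/4

M_X(t) = (e^(t) - e^(-2*t))/(3*t)
K_X(t) = log M_X(t) = -log(t) + log(e^(t) - e^(-2*t)) - log(3)
D^2[K](t) = (-9*t^2*e^(3*t) + e^(6*t) - 2*e^(3*t) + 1)/(t^2*e^(6*t) - 2*t^2*e^(3*t) + t^2)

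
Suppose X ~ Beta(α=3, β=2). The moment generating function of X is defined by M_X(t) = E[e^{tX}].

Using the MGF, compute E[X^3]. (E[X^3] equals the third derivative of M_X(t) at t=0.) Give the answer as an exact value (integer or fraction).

E[X^3] = D^3[M](0) = 2/7

M_X(t) = ₁F₁(3; 5; t)
D^3[M](t) = 2*₁F₁(6; 8; t)/7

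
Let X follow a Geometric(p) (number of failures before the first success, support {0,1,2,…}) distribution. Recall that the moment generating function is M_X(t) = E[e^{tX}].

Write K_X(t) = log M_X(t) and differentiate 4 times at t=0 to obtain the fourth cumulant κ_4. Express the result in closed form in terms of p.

M_X(t) = p/(-(1 - p)*e^(t) + 1)
K_X(t) = log M_X(t) = log(p) - log(-(1 - p)*e^(t) + 1)
K′(t) = (-p*e^(t) + e^(t))/(p*e^(t) - e^(t) + 1)
K′′(t) = (-p*e^(t) + e^(t))/(p^2*e^(2*t) - 2*p*e^(2*t) + 2*p*e^(t) + e^(2*t) - 2*e^(t) + 1)

κ_4 = K′′′′(0) = (-p^3 + 7*p^2 - 12*p + 6)/p^4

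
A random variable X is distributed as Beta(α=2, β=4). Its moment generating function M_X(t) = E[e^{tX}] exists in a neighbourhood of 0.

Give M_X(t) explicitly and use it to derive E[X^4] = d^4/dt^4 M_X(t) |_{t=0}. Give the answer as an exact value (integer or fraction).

E[X^4] = M′′′′(0) = 5/126

M_X(t) = ₁F₁(2; 6; t)
M′(t) = ₁F₁(3; 7; t)/3
M′′(t) = ₁F₁(4; 8; t)/7
M′′′(t) = ₁F₁(5; 9; t)/14
M′′′′(t) = 5*₁F₁(6; 10; t)/126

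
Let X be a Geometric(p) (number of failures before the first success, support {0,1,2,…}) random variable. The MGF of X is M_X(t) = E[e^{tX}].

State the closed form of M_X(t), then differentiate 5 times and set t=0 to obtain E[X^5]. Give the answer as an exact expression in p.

E[X^5] = d^5M/dt^5 |_{t=0} = -1 + 31/p - 180/p^2 + 390/p^3 - 360/p^4 + 120/p^5

M_X(t) = p/(-(1 - p)*e^(t) + 1)
dM/dt = (-p^2*e^(t) + p*e^(t))/(p^2*e^(2*t) - 2*p*e^(2*t) + 2*p*e^(t) + e^(2*t) - 2*e^(t) + 1)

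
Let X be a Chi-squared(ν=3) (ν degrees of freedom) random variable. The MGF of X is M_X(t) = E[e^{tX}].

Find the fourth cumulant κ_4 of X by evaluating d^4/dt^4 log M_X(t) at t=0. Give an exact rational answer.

M_X(t) = (1 - 2*t)^(-3/2)
K_X(t) = log M_X(t) = -3*log(1 - 2*t)/2
dK/dt = -3/(2*t - 1)
d^2K/dt^2 = 6/(4*t^2 - 4*t + 1)
d^3K/dt^3 = -24/(8*t^3 - 12*t^2 + 6*t - 1)
d^4K/dt^4 = 144/(16*t^4 - 32*t^3 + 24*t^2 - 8*t + 1)

κ_4 = d^4K/dt^4 |_{t=0} = 144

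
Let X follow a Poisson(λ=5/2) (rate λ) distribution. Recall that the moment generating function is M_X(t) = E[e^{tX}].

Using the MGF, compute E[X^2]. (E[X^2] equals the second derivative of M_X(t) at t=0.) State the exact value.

E[X^2] = d^2M/dt^2 |_{t=0} = 35/4

M_X(t) = e^(5*e^(t)/2 - 5/2)
dM/dt = 5*e^(-5/2)*e^(t)*e^(5*e^(t)/2)/2
d^2M/dt^2 = (25*e^(2*t)*e^(5*e^(t)/2) + 10*e^(t)*e^(5*e^(t)/2))*e^(-5/2)/4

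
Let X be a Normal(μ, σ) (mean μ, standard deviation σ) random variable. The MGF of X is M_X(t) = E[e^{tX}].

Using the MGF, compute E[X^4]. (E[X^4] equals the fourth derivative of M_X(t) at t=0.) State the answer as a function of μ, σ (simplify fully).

M_X(t) = e^(μ*t + σ^2*t^2/2)
M′(t) = μ*e^(μ*t)*e^(σ^2*t^2/2) + σ^2*t*e^(μ*t)*e^(σ^2*t^2/2)
M′′(t) = μ^2*e^(μ*t)*e^(σ^2*t^2/2) + 2*μ*σ^2*t*e^(μ*t)*e^(σ^2*t^2/2) + σ^4*t^2*e^(μ*t)*e^(σ^2*t^2/2) + σ^2*e^(μ*t)*e^(σ^2*t^2/2)

E[X^4] = M′′′′(0) = μ^4 + 6*μ^2*σ^2 + 3*σ^4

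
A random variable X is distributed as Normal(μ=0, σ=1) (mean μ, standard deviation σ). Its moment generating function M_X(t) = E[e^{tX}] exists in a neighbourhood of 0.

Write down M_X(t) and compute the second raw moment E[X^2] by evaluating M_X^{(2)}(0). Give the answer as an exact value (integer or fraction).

M_X(t) = e^(t^2/2)
M′(t) = t*e^(t^2/2)
M′′(t) = t^2*e^(t^2/2) + e^(t^2/2)

E[X^2] = M′′(0) = 1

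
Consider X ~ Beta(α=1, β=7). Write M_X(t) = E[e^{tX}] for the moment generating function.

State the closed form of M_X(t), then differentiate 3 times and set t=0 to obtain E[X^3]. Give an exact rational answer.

E[X^3] = M^(3)(0) = 1/120

M_X(t) = ₁F₁(1; 8; t)
M^(3)(t) = ₁F₁(4; 11; t)/120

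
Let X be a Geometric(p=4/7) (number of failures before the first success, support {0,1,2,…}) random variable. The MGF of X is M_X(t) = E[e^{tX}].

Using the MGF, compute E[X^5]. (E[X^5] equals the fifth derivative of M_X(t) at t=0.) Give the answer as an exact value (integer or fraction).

E[X^5] = D^5[M](0) = 23721/128

M_X(t) = 4/(7*(1 - 3*e^(t)/7))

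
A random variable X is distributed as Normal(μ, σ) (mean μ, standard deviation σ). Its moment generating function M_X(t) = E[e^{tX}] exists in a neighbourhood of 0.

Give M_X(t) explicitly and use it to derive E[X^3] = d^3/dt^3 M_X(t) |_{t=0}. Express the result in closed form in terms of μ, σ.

E[X^3] = D^3[M](0) = μ*(μ^2 + 3*σ^2)

M_X(t) = e^(μ*t + σ^2*t^2/2)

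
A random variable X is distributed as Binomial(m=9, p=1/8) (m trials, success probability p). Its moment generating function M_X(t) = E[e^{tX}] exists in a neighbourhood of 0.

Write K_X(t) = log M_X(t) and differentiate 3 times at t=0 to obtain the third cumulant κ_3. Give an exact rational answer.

M_X(t) = (e^(t)/8 + 7/8)^9
K_X(t) = log M_X(t) = 9*log(e^(t)/8 + 7/8)
K′(t) = 9*e^(t)/(e^(t) + 7)
K′′(t) = 63*e^(t)/(e^(2*t) + 14*e^(t) + 49)
K′′′(t) = (-63*e^(2*t) + 441*e^(t))/(e^(3*t) + 21*e^(2*t) + 147*e^(t) + 343)

κ_3 = K′′′(0) = 189/256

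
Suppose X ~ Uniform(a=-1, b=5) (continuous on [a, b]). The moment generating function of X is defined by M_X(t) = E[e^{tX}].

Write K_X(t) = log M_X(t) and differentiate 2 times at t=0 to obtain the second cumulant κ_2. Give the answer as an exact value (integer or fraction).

M_X(t) = (e^(5*t) - e^(-t))/(6*t)
K_X(t) = log M_X(t) = -log(t) + log(e^(5*t) - e^(-t)) - log(6)
dK/dt = (5*t*e^(6*t) + t - e^(6*t) + 1)/(t*e^(6*t) - t)
d^2K/dt^2 = (-36*t^2*e^(6*t) + e^(12*t) - 2*e^(6*t) + 1)/(t^2*e^(12*t) - 2*t^2*e^(6*t) + t^2)

κ_2 = d^2K/dt^2 |_{t=0} = 3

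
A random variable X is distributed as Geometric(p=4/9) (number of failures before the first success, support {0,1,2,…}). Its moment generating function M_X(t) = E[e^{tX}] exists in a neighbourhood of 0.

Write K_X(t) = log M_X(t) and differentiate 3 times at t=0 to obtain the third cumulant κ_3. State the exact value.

M_X(t) = 4/(9*(1 - 5*e^(t)/9))
K_X(t) = log M_X(t) = -log(1 - 5*e^(t)/9) - 2*log(3) + 2*log(2)
D^3[K](t) = (-225*e^(2*t) - 405*e^(t))/(125*e^(3*t) - 675*e^(2*t) + 1215*e^(t) - 729)

κ_3 = D^3[K](0) = 315/32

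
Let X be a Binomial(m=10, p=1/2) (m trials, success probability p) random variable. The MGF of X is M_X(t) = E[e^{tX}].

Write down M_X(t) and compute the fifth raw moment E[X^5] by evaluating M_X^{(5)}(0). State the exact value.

E[X^5] = M′′′′′(0) = 13375/2

M_X(t) = (e^(t)/2 + 1/2)^10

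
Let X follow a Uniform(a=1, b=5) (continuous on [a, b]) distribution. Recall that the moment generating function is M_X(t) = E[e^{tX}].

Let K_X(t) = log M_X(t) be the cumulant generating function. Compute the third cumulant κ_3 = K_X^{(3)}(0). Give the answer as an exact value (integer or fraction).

κ_3 = K^(3)(0) = 0

M_X(t) = (e^(5*t) - e^(t))/(4*t)
K_X(t) = log M_X(t) = -log(t) + log(e^(5*t) - e^(t)) - 2*log(2)
K^(3)(t) = (64*t^3*e^(8*t) + 64*t^3*e^(4*t) - 2*e^(12*t) + 6*e^(8*t) - 6*e^(4*t) + 2)/(t^3*e^(12*t) - 3*t^3*e^(8*t) + 3*t^3*e^(4*t) - t^3)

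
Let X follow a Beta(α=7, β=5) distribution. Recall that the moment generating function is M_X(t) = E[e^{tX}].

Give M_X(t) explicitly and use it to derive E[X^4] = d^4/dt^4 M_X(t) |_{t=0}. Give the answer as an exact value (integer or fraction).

M_X(t) = ₁F₁(7; 12; t)
D^4[M](t) = 2*₁F₁(11; 16; t)/13

E[X^4] = D^4[M](0) = 2/13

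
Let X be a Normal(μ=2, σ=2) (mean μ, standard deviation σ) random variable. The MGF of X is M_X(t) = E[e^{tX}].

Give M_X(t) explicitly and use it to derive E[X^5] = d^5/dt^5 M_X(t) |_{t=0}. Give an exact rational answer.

E[X^5] = M^(5)(0) = 832

M_X(t) = e^(2*t^2 + 2*t)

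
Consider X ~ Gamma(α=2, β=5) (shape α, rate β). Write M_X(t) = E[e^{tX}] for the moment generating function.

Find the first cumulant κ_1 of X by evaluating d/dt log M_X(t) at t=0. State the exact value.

M_X(t) = 25/(5 - t)^2
K_X(t) = log M_X(t) = -2*log(5 - t) + 2*log(5)
D[K](t) = -2/(t - 5)

κ_1 = D[K](0) = 2/5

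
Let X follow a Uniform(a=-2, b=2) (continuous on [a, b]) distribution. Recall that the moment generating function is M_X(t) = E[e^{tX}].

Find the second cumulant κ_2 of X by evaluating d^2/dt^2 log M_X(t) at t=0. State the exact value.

κ_2 = K′′(0) = 4/3

M_X(t) = (e^(2*t) - e^(-2*t))/(4*t)
K_X(t) = log M_X(t) = -log(t) + log(e^(2*t) - e^(-2*t)) - 2*log(2)
K′(t) = (2*t*e^(4*t) + 2*t - e^(4*t) + 1)/(t*e^(4*t) - t)
K′′(t) = (-16*t^2*e^(4*t) + e^(8*t) - 2*e^(4*t) + 1)/(t^2*e^(8*t) - 2*t^2*e^(4*t) + t^2)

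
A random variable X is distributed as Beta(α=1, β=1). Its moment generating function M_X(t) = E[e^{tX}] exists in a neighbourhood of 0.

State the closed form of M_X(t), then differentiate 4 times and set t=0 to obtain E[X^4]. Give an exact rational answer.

E[X^4] = M′′′′(0) = 1/5

M_X(t) = ₁F₁(1; 2; t)
M′(t) = ₁F₁(2; 3; t)/2
M′′(t) = ₁F₁(3; 4; t)/3
M′′′(t) = ₁F₁(4; 5; t)/4
M′′′′(t) = ₁F₁(5; 6; t)/5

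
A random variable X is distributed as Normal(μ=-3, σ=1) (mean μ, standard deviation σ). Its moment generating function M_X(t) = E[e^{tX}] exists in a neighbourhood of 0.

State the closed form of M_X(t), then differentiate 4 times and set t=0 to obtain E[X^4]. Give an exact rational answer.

M_X(t) = e^(t^2/2 - 3*t)
dM/dt = t*e^(-3*t)*e^(t^2/2) - 3*e^(-3*t)*e^(t^2/2)
d^2M/dt^2 = (t^2*e^(t^2/2) - 6*t*e^(t^2/2) + 10*e^(t^2/2))*e^(-3*t)
d^3M/dt^3 = (t^3*e^(t^2/2) - 9*t^2*e^(t^2/2) + 30*t*e^(t^2/2) - 36*e^(t^2/2))*e^(-3*t)
d^4M/dt^4 = (t^4*e^(t^2/2) - 12*t^3*e^(t^2/2) + 60*t^2*e^(t^2/2) - 144*t*e^(t^2/2) + 138*e^(t^2/2))*e^(-3*t)

E[X^4] = d^4M/dt^4 |_{t=0} = 138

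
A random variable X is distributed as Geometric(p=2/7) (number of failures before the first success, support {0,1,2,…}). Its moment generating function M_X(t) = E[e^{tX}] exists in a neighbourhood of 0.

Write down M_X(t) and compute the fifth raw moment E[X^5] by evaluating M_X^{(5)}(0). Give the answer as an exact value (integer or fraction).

M_X(t) = 2/(7*(1 - 5*e^(t)/7))

E[X^5] = D^5[M](0) = 47255/2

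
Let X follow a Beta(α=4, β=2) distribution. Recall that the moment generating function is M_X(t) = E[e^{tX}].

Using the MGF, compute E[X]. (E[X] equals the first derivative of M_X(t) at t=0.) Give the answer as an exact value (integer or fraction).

E[X] = M′(0) = 2/3

M_X(t) = ₁F₁(4; 6; t)
M′(t) = 2*₁F₁(5; 7; t)/3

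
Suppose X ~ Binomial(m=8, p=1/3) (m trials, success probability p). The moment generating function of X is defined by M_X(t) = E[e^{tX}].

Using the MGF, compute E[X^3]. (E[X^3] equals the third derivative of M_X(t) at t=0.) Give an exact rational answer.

M_X(t) = (e^(t)/3 + 2/3)^8
M^(3)(t) = 512*e^(8*t)/6561 + 5488*e^(7*t)/6561 + 896*e^(6*t)/243 + 56000*e^(5*t)/6561 + 71680*e^(4*t)/6561 + 1792*e^(3*t)/243 + 14336*e^(2*t)/6561 + 1024*e^(t)/6561

E[X^3] = M^(3)(0) = 304/9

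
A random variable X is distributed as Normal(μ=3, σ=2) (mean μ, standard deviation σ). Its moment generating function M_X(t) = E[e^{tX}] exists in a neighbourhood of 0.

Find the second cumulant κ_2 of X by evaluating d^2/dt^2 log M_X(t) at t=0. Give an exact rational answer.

M_X(t) = e^(2*t^2 + 3*t)
K_X(t) = log M_X(t) = 2*t^2 + 3*t
K^(2)(t) = 4

κ_2 = K^(2)(0) = 4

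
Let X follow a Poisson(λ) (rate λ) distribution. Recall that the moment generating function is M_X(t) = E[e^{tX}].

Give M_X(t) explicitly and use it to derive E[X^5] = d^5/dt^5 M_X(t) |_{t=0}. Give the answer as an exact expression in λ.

M_X(t) = e^(λ*(e^(t) - 1))
M′(t) = λ*e^(-λ)*e^(t)*e^(λ*e^(t))
M′′(t) = (λ^2*e^(2*t)*e^(λ*e^(t)) + λ*e^(t)*e^(λ*e^(t)))*e^(-λ)
M′′′(t) = (λ^3*e^(3*t)*e^(λ*e^(t)) + 3*λ^2*e^(2*t)*e^(λ*e^(t)) + λ*e^(t)*e^(λ*e^(t)))*e^(-λ)
M′′′′(t) = (λ^4*e^(4*t)*e^(λ*e^(t)) + 6*λ^3*e^(3*t)*e^(λ*e^(t)) + 7*λ^2*e^(2*t)*e^(λ*e^(t)) + λ*e^(t)*e^(λ*e^(t)))*e^(-λ)
M′′′′′(t) = (λ^5*e^(5*t)*e^(λ*e^(t)) + 10*λ^4*e^(4*t)*e^(λ*e^(t)) + 25*λ^3*e^(3*t)*e^(λ*e^(t)) + 15*λ^2*e^(2*t)*e^(λ*e^(t)) + λ*e^(t)*e^(λ*e^(t)))*e^(-λ)

E[X^5] = M′′′′′(0) = λ*(λ^4 + 10*λ^3 + 25*λ^2 + 15*λ + 1)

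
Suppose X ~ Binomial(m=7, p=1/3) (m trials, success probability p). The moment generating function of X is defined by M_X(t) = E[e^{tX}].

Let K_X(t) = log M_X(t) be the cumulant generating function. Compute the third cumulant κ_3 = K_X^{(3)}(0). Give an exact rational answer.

κ_3 = K′′′(0) = 14/27

M_X(t) = (e^(t)/3 + 2/3)^7
K_X(t) = log M_X(t) = 7*log(e^(t)/3 + 2/3)
K′(t) = 7*e^(t)/(e^(t) + 2)
K′′(t) = 14*e^(t)/(e^(2*t) + 4*e^(t) + 4)
K′′′(t) = (-14*e^(2*t) + 28*e^(t))/(e^(3*t) + 6*e^(2*t) + 12*e^(t) + 8)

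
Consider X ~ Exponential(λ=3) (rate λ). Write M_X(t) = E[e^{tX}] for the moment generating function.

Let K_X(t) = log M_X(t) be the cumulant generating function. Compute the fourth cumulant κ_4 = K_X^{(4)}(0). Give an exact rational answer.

M_X(t) = 3/(3 - t)
K_X(t) = log M_X(t) = -log(3 - t) + log(3)
K^(4)(t) = 6/(t^4 - 12*t^3 + 54*t^2 - 108*t + 81)

κ_4 = K^(4)(0) = 2/27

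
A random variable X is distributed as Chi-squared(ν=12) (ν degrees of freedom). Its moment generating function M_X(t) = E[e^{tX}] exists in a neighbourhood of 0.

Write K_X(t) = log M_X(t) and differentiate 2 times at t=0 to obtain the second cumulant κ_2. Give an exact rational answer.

κ_2 = d^2K/dt^2 |_{t=0} = 24

M_X(t) = (1 - 2*t)^(-6)
K_X(t) = log M_X(t) = -6*log(1 - 2*t)
dK/dt = -12/(2*t - 1)
d^2K/dt^2 = 24/(4*t^2 - 4*t + 1)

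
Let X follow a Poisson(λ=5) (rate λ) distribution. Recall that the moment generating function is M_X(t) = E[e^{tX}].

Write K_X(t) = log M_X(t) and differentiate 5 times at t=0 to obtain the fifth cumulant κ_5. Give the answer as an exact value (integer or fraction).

M_X(t) = e^(5*e^(t) - 5)
K_X(t) = log M_X(t) = 5*e^(t) - 5
K^(5)(t) = 5*e^(t)

κ_5 = K^(5)(0) = 5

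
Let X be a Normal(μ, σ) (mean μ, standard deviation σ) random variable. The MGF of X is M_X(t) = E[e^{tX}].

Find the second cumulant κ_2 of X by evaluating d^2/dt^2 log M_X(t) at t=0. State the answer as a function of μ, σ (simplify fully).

M_X(t) = e^(μ*t + σ^2*t^2/2)
K_X(t) = log M_X(t) = μ*t + σ^2*t^2/2
K′(t) = μ + σ^2*t
K′′(t) = σ^2

κ_2 = K′′(0) = σ^2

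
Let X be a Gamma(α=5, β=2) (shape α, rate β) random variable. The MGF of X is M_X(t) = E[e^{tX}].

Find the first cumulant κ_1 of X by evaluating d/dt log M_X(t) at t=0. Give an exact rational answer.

κ_1 = K^(1)(0) = 5/2

M_X(t) = 32/(2 - t)^5
K_X(t) = log M_X(t) = -5*log(2 - t) + 5*log(2)
K^(1)(t) = -5/(t - 2)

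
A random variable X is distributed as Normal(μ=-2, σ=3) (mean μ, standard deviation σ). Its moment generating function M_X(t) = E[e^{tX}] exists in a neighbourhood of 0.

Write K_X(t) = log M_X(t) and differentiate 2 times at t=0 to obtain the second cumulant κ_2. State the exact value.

κ_2 = d^2K/dt^2 |_{t=0} = 9

M_X(t) = e^(9*t^2/2 - 2*t)
K_X(t) = log M_X(t) = 9*t^2/2 - 2*t
dK/dt = 9*t - 2
d^2K/dt^2 = 9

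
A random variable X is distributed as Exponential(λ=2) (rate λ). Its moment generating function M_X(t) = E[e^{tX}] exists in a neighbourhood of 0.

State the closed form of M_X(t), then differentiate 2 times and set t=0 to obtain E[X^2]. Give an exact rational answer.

E[X^2] = d^2M/dt^2 |_{t=0} = 1/2

M_X(t) = 2/(2 - t)
dM/dt = 2/(t^2 - 4*t + 4)
d^2M/dt^2 = -4/(t^3 - 6*t^2 + 12*t - 8)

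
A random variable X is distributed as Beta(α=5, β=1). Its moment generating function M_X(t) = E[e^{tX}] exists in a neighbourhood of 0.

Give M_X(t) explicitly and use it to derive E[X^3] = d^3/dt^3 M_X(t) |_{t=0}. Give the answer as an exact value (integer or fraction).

E[X^3] = M′′′(0) = 5/8

M_X(t) = ₁F₁(5; 6; t)
M′(t) = 5*₁F₁(6; 7; t)/6
M′′(t) = 5*₁F₁(7; 8; t)/7
M′′′(t) = 5*₁F₁(8; 9; t)/8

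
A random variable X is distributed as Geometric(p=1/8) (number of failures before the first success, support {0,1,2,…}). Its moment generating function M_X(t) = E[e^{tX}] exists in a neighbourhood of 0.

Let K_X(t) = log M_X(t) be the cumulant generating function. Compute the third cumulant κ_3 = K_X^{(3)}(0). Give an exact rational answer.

M_X(t) = 1/(8*(1 - 7*e^(t)/8))
K_X(t) = log M_X(t) = -log(1 - 7*e^(t)/8) - 3*log(2)
K^(3)(t) = (-392*e^(2*t) - 448*e^(t))/(343*e^(3*t) - 1176*e^(2*t) + 1344*e^(t) - 512)

κ_3 = K^(3)(0) = 840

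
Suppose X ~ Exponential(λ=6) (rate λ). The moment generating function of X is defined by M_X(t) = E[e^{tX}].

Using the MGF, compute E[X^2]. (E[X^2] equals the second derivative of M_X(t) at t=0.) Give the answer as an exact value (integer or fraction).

M_X(t) = 6/(6 - t)
M^(2)(t) = -12/(t^3 - 18*t^2 + 108*t - 216)

E[X^2] = M^(2)(0) = 1/18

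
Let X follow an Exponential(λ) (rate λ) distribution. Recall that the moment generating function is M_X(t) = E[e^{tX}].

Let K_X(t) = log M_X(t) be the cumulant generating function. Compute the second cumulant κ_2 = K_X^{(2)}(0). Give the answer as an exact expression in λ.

κ_2 = D^2[K](0) = λ^(-2)

M_X(t) = λ/(λ - t)
K_X(t) = log M_X(t) = log(λ) - log(λ - t)
D^2[K](t) = 1/(λ^2 - 2*λ*t + t^2)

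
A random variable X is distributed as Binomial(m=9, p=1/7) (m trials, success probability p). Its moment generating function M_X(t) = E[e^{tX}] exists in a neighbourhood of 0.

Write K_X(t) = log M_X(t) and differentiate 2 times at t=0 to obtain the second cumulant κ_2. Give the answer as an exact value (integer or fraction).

M_X(t) = (e^(t)/7 + 6/7)^9
K_X(t) = log M_X(t) = 9*log(e^(t)/7 + 6/7)
K^(2)(t) = 54*e^(t)/(e^(2*t) + 12*e^(t) + 36)

κ_2 = K^(2)(0) = 54/49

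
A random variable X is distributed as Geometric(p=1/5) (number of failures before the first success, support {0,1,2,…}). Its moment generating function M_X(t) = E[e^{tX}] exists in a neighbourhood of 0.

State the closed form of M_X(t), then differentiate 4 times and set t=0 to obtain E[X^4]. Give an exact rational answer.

E[X^4] = d^4M/dt^4 |_{t=0} = 8676

M_X(t) = 1/(5*(1 - 4*e^(t)/5))
dM/dt = 4*e^(t)/(16*e^(2*t) - 40*e^(t) + 25)
d^2M/dt^2 = (-16*e^(2*t) - 20*e^(t))/(64*e^(3*t) - 240*e^(2*t) + 300*e^(t) - 125)
d^3M/dt^3 = (64*e^(3*t) + 320*e^(2*t) + 100*e^(t))/(256*e^(4*t) - 1280*e^(3*t) + 2400*e^(2*t) - 2000*e^(t) + 625)
d^4M/dt^4 = (-256*e^(4*t) - 3520*e^(3*t) - 4400*e^(2*t) - 500*e^(t))/(1024*e^(5*t) - 6400*e^(4*t) + 16000*e^(3*t) - 20000*e^(2*t) + 12500*e^(t) - 3125)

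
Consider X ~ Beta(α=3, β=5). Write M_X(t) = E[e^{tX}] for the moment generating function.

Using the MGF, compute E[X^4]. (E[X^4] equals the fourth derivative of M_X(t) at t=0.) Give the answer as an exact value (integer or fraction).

M_X(t) = ₁F₁(3; 8; t)
D^4[M](t) = ₁F₁(7; 12; t)/22

E[X^4] = D^4[M](0) = 1/22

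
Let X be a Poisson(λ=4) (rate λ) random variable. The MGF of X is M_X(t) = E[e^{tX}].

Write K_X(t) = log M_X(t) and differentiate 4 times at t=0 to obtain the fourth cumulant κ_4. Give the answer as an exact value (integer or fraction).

M_X(t) = e^(4*e^(t) - 4)
K_X(t) = log M_X(t) = 4*e^(t) - 4
dK/dt = 4*e^(t)
d^2K/dt^2 = 4*e^(t)
d^3K/dt^3 = 4*e^(t)
d^4K/dt^4 = 4*e^(t)

κ_4 = d^4K/dt^4 |_{t=0} = 4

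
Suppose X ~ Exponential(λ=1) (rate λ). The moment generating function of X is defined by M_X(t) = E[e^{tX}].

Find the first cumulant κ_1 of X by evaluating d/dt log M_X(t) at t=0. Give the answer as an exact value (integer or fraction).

κ_1 = D[K](0) = 1

M_X(t) = 1/(1 - t)
K_X(t) = log M_X(t) = -log(1 - t)
D[K](t) = -1/(t - 1)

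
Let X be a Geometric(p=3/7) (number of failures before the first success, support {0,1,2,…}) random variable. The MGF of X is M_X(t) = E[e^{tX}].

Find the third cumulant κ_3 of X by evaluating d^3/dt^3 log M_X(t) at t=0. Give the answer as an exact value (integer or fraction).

M_X(t) = 3/(7*(1 - 4*e^(t)/7))
K_X(t) = log M_X(t) = -log(1 - 4*e^(t)/7) - log(7) + log(3)
dK/dt = -4*e^(t)/(4*e^(t) - 7)
d^2K/dt^2 = 28*e^(t)/(16*e^(2*t) - 56*e^(t) + 49)
d^3K/dt^3 = (-112*e^(2*t) - 196*e^(t))/(64*e^(3*t) - 336*e^(2*t) + 588*e^(t) - 343)

κ_3 = d^3K/dt^3 |_{t=0} = 308/27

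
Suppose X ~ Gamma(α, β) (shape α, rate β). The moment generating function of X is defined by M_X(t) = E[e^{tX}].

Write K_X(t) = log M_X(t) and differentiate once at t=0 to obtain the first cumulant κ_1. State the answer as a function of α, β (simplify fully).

κ_1 = K′(0) = α/β

M_X(t) = (β/(β - t))^α
K_X(t) = log M_X(t) = α*(log(β) - log(β - t))
K′(t) = -α/(-β + t)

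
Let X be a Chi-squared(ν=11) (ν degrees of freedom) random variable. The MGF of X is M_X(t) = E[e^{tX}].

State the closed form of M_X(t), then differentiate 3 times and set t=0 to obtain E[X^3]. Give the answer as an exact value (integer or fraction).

E[X^3] = M′′′(0) = 2145

M_X(t) = (1 - 2*t)^(-11/2)
M′(t) = 11/(64*t^6*√(1 - 2*t) - 192*t^5*√(1 - 2*t) + 240*t^4*√(1 - 2*t) - 160*t^3*√(1 - 2*t) + 60*t^2*√(1 - 2*t) - 12*t*√(1 - 2*t) + √(1 - 2*t))
M′′(t) = -143/(128*t^7*√(1 - 2*t) - 448*t^6*√(1 - 2*t) + 672*t^5*√(1 - 2*t) - 560*t^4*√(1 - 2*t) + 280*t^3*√(1 - 2*t) - 84*t^2*√(1 - 2*t) + 14*t*√(1 - 2*t) - √(1 - 2*t))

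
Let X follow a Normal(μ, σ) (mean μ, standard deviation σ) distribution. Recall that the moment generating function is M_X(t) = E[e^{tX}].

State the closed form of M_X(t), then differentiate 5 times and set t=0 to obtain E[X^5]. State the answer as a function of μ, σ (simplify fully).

M_X(t) = e^(μ*t + σ^2*t^2/2)
M′(t) = μ*e^(μ*t)*e^(σ^2*t^2/2) + σ^2*t*e^(μ*t)*e^(σ^2*t^2/2)
M′′(t) = μ^2*e^(μ*t)*e^(σ^2*t^2/2) + 2*μ*σ^2*t*e^(μ*t)*e^(σ^2*t^2/2) + σ^4*t^2*e^(μ*t)*e^(σ^2*t^2/2) + σ^2*e^(μ*t)*e^(σ^2*t^2/2)

E[X^5] = M′′′′′(0) = μ*(μ^4 + 10*μ^2*σ^2 + 15*σ^4)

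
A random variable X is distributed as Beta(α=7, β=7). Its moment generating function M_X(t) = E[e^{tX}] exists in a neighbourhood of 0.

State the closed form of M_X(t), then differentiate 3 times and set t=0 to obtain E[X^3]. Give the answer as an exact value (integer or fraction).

E[X^3] = M′′′(0) = 3/20

M_X(t) = ₁F₁(7; 14; t)
M′(t) = ₁F₁(8; 15; t)/2
M′′(t) = 4*₁F₁(9; 16; t)/15
M′′′(t) = 3*₁F₁(10; 17; t)/20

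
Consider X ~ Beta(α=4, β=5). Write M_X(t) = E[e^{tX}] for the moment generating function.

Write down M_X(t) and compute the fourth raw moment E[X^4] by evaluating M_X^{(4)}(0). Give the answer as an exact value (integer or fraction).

M_X(t) = ₁F₁(4; 9; t)
M^(4)(t) = 7*₁F₁(8; 13; t)/99

E[X^4] = M^(4)(0) = 7/99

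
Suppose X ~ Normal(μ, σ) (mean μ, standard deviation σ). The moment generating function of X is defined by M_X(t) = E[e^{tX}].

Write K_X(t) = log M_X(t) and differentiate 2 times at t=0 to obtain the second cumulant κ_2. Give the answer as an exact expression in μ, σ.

M_X(t) = e^(μ*t + σ^2*t^2/2)
K_X(t) = log M_X(t) = μ*t + σ^2*t^2/2
dK/dt = μ + σ^2*t
d^2K/dt^2 = σ^2

κ_2 = d^2K/dt^2 |_{t=0} = σ^2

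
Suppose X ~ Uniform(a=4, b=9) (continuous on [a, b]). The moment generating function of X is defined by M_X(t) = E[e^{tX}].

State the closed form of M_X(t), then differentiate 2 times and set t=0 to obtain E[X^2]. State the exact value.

M_X(t) = (e^(9*t) - e^(4*t))/(5*t)
D^2[M](t) = (81*t^2*e^(9*t) - 16*t^2*e^(4*t) - 18*t*e^(9*t) + 8*t*e^(4*t) + 2*e^(9*t) - 2*e^(4*t))/(5*t^3)

E[X^2] = D^2[M](0) = 133/3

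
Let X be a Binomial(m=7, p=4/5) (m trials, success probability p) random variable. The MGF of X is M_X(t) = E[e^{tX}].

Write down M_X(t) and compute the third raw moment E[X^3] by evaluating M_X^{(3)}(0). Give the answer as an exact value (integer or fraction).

E[X^3] = D^3[M](0) = 4844/25

M_X(t) = (4*e^(t)/5 + 1/5)^7
D^3[M](t) = 5619712*e^(7*t)/78125 + 6193152*e^(6*t)/78125 + 21504*e^(5*t)/625 + 114688*e^(4*t)/15625 + 12096*e^(3*t)/15625 + 2688*e^(2*t)/78125 + 28*e^(t)/78125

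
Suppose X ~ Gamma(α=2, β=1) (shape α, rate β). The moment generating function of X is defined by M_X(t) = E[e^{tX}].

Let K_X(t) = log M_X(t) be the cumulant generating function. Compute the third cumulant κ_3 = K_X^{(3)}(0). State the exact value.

M_X(t) = (1 - t)^(-2)
K_X(t) = log M_X(t) = -2*log(1 - t)
K′(t) = -2/(t - 1)
K′′(t) = 2/(t^2 - 2*t + 1)
K′′′(t) = -4/(t^3 - 3*t^2 + 3*t - 1)

κ_3 = K′′′(0) = 4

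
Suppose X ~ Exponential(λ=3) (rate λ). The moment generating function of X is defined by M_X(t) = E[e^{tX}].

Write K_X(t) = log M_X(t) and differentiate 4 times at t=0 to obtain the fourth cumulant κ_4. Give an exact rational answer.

M_X(t) = 3/(3 - t)
K_X(t) = log M_X(t) = -log(3 - t) + log(3)
D^4[K](t) = 6/(t^4 - 12*t^3 + 54*t^2 - 108*t + 81)

κ_4 = D^4[K](0) = 2/27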